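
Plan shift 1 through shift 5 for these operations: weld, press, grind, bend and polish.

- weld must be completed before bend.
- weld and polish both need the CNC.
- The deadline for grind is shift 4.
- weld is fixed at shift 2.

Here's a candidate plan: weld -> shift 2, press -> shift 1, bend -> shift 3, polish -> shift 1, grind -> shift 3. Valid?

Yes, all constraints hold

weld and polish both need the CNC — holds.
weld must be completed before bend — holds.
weld is fixed at shift 2 — holds.
The deadline for grind is shift 4 — holds.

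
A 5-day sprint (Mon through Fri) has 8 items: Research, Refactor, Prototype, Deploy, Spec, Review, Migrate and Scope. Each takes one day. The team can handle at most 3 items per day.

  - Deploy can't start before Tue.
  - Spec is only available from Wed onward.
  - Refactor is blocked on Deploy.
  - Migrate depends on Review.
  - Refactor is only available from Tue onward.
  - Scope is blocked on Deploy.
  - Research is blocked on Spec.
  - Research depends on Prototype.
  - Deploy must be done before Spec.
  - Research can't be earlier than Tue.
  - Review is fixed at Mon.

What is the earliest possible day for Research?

Research is available from Tue; precedence pushes Research to at least Thu.
Research at Thu is achievable: Deploy in Tue, Migrate in Tue, Research in Thu, Review in Mon, Prototype in Mon, Spec in Wed, Scope in Wed, Refactor in Wed.

Thu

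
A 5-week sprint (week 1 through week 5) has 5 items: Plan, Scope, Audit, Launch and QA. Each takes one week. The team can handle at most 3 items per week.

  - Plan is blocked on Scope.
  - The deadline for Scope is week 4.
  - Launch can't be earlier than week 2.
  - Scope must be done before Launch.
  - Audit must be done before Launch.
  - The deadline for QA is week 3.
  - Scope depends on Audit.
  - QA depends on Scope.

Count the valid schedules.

Splitting on Plan: it can be week 3 (3), week 4 (3), week 5 (3). Listing each branch's schedules as (Scope, Audit, Launch, QA) by week number:
Plan=week 3: (2,1,3,3) (2,1,4,3) (2,1,5,3) — 3.
Plan=week 4: (2,1,3,3) (2,1,4,3) (2,1,5,3) — 3.
Plan=week 5: (2,1,3,3) (2,1,4,3) (2,1,5,3) — 3.
Summing: 3 + 3 + 3 = 9.

9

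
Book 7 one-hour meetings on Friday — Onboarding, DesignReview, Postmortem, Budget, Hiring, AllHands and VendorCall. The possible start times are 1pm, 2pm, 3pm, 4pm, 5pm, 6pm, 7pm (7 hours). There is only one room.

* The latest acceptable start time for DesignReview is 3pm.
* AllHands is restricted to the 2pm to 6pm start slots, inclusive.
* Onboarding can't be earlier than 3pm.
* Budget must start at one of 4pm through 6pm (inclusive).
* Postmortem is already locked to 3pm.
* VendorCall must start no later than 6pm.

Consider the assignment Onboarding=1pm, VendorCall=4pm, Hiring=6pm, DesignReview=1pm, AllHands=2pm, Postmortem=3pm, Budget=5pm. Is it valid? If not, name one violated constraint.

Invalid. Onboarding can't be earlier than 3pm.

The latest acceptable start time for DesignReview is 3pm — holds.
Budget must start at one of 4pm through 6pm (inclusive) — holds.
AllHands is restricted to the 2pm to 6pm start slots, inclusive — holds.
Postmortem is already locked to 3pm — holds.
There is only one room — violated.
VendorCall must start no later than 6pm — holds.
Onboarding can't be earlier than 3pm — violated.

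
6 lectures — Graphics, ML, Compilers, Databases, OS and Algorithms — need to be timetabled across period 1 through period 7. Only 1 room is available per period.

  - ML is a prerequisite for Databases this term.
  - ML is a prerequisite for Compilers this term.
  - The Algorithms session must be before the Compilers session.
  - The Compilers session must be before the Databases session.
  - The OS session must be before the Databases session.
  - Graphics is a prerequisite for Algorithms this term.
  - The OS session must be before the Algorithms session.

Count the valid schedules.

Splitting on Graphics: it can be period 1 (18), period 2 (18), period 3 (14), period 4 (6). Listing each branch's schedules as (ML, Compilers, Databases, OS, Algorithms) by period number:
Graphics=period 1: (2,5,6,3,4) (2,5,7,3,4) (2,6,7,3,4) (2,6,7,3,5) (2,6,7,4,5) (3,5,6,2,4) (3,5,7,2,4) (3,6,7,2,4) (3,6,7,2,5) (3,6,7,4,5) (4,5,6,2,3) (4,5,7,2,3) (4,6,7,2,3) (4,6,7,2,5) (4,6,7,3,5) (5,6,7,2,3) (5,6,7,2,4) (5,6,7,3,4) — 18.
Graphics=period 2: (1,5,6,3,4) (1,5,7,3,4) (1,6,7,3,4) (1,6,7,3,5) (1,6,7,4,5) (3,5,6,1,4) (3,5,7,1,4) (3,6,7,1,4) (3,6,7,1,5) (3,6,7,4,5) (4,5,6,1,3) (4,5,7,1,3) (4,6,7,1,3) (4,6,7,1,5) (4,6,7,3,5) (5,6,7,1,3) (5,6,7,1,4) (5,6,7,3,4) — 18.
Graphics=period 3: (1,5,6,2,4) (1,5,7,2,4) (1,6,7,2,4) (1,6,7,2,5) (1,6,7,4,5) (2,5,6,1,4) (2,5,7,1,4) (2,6,7,1,4) (2,6,7,1,5) (2,6,7,4,5) (4,6,7,1,5) (4,6,7,2,5) (5,6,7,1,4) (5,6,7,2,4) — 14.
Graphics=period 4: (1,6,7,2,5) (1,6,7,3,5) (2,6,7,1,5) (2,6,7,3,5) (3,6,7,1,5) (3,6,7,2,5) — 6.
Summing: 18 + 18 + 14 + 6 = 56.

56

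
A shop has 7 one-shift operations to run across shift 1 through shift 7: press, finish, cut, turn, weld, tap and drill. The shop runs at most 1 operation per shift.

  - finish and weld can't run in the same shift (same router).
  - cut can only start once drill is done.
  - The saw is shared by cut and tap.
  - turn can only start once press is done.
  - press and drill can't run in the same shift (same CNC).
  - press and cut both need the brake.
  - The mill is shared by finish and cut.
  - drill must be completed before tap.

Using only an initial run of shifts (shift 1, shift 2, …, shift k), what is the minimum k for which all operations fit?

7

The precedence chain requires at least 2 distinct shifts.
With at most 1 per shift and 7 operations, at least 7 shifts are needed.
7 works (last occupied shift: shift 7): for example turn=shift 4; weld=shift 7; drill=shift 1; cut=shift 3; press=shift 2; finish=shift 6; tap=shift 5.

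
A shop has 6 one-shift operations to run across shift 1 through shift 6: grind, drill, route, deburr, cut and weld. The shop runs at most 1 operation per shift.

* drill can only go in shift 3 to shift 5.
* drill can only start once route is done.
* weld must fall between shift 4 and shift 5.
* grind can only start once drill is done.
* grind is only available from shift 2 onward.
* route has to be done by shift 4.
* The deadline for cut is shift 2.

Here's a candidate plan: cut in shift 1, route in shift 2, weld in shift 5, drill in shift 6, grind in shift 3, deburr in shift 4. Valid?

No. grind can only start once drill is done is not satisfied.

route has to be done by shift 4 — holds.
grind is only available from shift 2 onward — holds.
drill can only go in shift 3 to shift 5 — violated.
drill can only start once route is done — holds.
grind can only start once drill is done — violated.
The deadline for cut is shift 2 — holds.
weld must fall between shift 4 and shift 5 — holds.
The shop runs at most 1 operation per shift — holds.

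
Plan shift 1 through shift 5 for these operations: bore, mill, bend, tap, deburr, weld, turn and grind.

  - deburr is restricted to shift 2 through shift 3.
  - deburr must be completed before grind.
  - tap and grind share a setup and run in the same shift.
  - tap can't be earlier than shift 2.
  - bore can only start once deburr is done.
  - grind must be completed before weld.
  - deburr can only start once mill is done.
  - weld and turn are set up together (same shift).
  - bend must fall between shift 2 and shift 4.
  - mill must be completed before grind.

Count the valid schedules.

39

Splitting on bore: it can be shift 3 (9), shift 4 (15), shift 5 (15). Listing each branch's schedules as (mill, bend, tap, deburr, weld, turn, grind) by shift number:
bore=shift 3: (1,2,3,2,4,4,3) (1,2,3,2,5,5,3) (1,2,4,2,5,5,4) (1,3,3,2,4,4,3) (1,3,3,2,5,5,3) (1,3,4,2,5,5,4) (1,4,3,2,4,4,3) (1,4,3,2,5,5,3) (1,4,4,2,5,5,4) — 9.
bore=shift 4: (1,2,3,2,4,4,3) (1,2,3,2,5,5,3) (1,2,4,2,5,5,4) (1,2,4,3,5,5,4) (1,3,3,2,4,4,3) (1,3,3,2,5,5,3) (1,3,4,2,5,5,4) (1,3,4,3,5,5,4) (1,4,3,2,4,4,3) (1,4,3,2,5,5,3) (1,4,4,2,5,5,4) (1,4,4,3,5,5,4) (2,2,4,3,5,5,4) (2,3,4,3,5,5,4) (2,4,4,3,5,5,4) — 15.
bore=shift 5: (1,2,3,2,4,4,3) (1,2,3,2,5,5,3) (1,2,4,2,5,5,4) (1,2,4,3,5,5,4) (1,3,3,2,4,4,3) (1,3,3,2,5,5,3) (1,3,4,2,5,5,4) (1,3,4,3,5,5,4) (1,4,3,2,4,4,3) (1,4,3,2,5,5,3) (1,4,4,2,5,5,4) (1,4,4,3,5,5,4) (2,2,4,3,5,5,4) (2,3,4,3,5,5,4) (2,4,4,3,5,5,4) — 15.
Summing: 9 + 15 + 15 = 39.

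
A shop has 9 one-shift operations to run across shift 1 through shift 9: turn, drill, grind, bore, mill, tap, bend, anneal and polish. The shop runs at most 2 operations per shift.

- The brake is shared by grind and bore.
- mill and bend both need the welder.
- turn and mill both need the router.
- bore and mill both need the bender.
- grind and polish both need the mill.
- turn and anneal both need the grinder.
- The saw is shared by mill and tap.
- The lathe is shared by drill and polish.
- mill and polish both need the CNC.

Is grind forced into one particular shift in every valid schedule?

grind can be shift 1 (e.g. anneal -> shift 3; bore -> shift 2; drill -> shift 2; bend -> shift 4; turn -> shift 1; grind -> shift 1; mill -> shift 3; polish -> shift 5; tap -> shift 4) or shift 2 (e.g. anneal=shift 4, drill=shift 1, grind=shift 2, polish=shift 5, mill=shift 2, bore=shift 3, bend=shift 4, turn=shift 1, tap=shift 3).

No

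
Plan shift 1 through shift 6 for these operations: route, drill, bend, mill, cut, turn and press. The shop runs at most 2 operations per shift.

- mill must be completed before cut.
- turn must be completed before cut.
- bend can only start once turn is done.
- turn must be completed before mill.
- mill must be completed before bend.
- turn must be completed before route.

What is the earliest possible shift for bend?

Precedence pushes bend to at least shift 3.
bend at shift 3 is achievable: drill -> shift 1; bend -> shift 3; mill -> shift 2; turn -> shift 1; cut -> shift 3; route -> shift 2; press -> shift 4.

shift 3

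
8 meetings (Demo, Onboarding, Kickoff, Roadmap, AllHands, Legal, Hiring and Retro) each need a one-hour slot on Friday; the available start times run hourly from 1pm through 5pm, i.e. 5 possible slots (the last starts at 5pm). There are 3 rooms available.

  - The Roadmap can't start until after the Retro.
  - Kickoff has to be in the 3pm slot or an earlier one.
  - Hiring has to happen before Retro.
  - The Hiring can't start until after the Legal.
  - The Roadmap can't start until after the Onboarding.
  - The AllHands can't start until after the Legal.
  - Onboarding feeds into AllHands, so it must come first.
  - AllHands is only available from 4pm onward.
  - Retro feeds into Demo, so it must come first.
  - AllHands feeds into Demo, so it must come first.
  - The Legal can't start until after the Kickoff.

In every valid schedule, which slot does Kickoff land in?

Kickoff's own window allows nothing later than 3pm; downstream work caps Kickoff at 1pm.
So Kickoff is pinned to 1pm.

1pm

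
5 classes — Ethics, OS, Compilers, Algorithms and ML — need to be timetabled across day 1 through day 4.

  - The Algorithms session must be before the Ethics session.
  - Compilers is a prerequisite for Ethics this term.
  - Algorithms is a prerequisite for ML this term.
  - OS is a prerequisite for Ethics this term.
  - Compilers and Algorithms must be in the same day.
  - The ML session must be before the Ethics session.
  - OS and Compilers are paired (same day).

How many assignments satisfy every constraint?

Enumerating: Algorithms -> day 1; ML -> day 2; OS -> day 1; Ethics -> day 3; Compilers -> day 1 | Algorithms -> day 1; OS -> day 1; Compilers -> day 1; ML -> day 2; Ethics -> day 4 | ML in day 3; Ethics in day 4; Algorithms in day 1; OS in day 1; Compilers in day 1 | Compilers in day 2; OS in day 2; Ethics in day 4; ML in day 3; Algorithms in day 2.

4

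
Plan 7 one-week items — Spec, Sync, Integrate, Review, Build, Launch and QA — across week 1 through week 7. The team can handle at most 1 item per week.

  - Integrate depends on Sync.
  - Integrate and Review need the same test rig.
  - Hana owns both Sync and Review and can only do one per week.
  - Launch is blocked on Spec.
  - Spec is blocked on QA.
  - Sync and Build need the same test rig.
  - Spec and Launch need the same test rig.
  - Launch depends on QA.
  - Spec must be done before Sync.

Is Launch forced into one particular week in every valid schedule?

No

Launch can be week 3 (e.g. Spec in week 2; Review in week 6; Integrate in week 5; QA in week 1; Sync in week 4; Build in week 7; Launch in week 3) or week 4 (e.g. Spec in week 2, Sync in week 3, QA in week 1, Build in week 7, Review in week 6, Launch in week 4, Integrate in week 5).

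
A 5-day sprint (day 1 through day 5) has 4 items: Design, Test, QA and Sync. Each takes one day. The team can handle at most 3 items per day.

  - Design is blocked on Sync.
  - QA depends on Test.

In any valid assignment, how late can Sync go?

Downstream work caps Sync at day 4.
Sync at day 4 is achievable: Test -> day 1; QA -> day 2; Design -> day 5; Sync -> day 4.

day 4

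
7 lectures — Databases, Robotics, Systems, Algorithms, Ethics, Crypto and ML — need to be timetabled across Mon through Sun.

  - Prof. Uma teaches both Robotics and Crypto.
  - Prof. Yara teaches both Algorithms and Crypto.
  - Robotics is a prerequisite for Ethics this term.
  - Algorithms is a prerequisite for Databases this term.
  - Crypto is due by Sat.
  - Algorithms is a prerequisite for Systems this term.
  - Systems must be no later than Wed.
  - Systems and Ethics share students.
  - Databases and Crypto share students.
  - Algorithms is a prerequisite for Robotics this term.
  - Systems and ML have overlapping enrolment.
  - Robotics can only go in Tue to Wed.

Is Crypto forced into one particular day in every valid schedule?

Crypto can be Mon (e.g. Ethics in Thu, Crypto in Mon, Robotics in Wed, ML in Mon, Systems in Wed, Databases in Wed, Algorithms in Tue) or Tue (e.g. Systems=Tue; Robotics=Wed; ML=Mon; Databases=Wed; Crypto=Tue; Algorithms=Mon; Ethics=Thu).

No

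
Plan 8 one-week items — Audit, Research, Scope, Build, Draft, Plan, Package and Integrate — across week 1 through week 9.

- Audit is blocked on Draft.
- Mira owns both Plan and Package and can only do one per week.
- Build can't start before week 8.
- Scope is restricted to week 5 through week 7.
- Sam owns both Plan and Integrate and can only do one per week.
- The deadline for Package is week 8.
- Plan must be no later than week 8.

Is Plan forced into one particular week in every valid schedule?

Plan can be week 1 (e.g. Plan -> week 1; Draft -> week 1; Integrate -> week 2; Audit -> week 2; Build -> week 8; Scope -> week 5; Research -> week 1; Package -> week 2) or week 2 (e.g. Package in week 1, Integrate in week 1, Build in week 8, Research in week 1, Draft in week 1, Audit in week 2, Plan in week 2, Scope in week 5).

No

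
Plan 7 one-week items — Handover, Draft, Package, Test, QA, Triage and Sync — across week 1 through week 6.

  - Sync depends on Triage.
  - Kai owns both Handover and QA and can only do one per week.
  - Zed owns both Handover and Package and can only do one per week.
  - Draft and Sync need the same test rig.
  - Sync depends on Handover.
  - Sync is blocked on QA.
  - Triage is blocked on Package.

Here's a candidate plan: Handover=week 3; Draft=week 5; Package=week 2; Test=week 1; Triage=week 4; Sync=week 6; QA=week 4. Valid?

Yes

Sync depends on Triage — holds.
Zed owns both Handover and Package and can only do one per week — holds.
Triage is blocked on Package — holds.
Sync depends on Handover — holds.
Draft and Sync need the same test rig — holds.
Kai owns both Handover and QA and can only do one per week — holds.
Sync is blocked on QA — holds.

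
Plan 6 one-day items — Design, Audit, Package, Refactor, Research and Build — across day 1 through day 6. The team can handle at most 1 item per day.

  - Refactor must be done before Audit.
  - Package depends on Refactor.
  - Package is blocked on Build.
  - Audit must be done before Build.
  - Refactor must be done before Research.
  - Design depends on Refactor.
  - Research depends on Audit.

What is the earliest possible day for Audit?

day 2

Precedence pushes Audit to at least day 2; downstream work caps Audit at day 4.
Audit at day 2 is achievable: Design in day 6; Audit in day 2; Package in day 4; Refactor in day 1; Build in day 3; Research in day 5.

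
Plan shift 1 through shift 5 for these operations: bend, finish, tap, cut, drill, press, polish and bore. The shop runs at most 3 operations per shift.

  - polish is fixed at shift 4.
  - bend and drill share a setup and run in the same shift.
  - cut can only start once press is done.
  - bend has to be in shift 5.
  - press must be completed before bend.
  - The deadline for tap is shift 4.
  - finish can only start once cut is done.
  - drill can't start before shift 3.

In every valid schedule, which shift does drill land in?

Drill is available from shift 3; drill must be in the same shift as bend, which can't be before shift 5, so drill is at least shift 5.
So drill is pinned to shift 5.

shift 5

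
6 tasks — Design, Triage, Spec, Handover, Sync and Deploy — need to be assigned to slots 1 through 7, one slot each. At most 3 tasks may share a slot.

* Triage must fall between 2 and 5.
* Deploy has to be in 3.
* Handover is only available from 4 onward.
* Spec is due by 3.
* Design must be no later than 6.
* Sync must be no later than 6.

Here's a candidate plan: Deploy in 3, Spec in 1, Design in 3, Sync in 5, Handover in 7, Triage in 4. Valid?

Yes, all constraints hold

Sync must be no later than 6 — holds.
Spec is due by 3 — holds.
Deploy has to be in 3 — holds.
Design must be no later than 6 — holds.
Handover is only available from 4 onward — holds.
At most 3 tasks may share a slot — holds.
Triage must fall between 2 and 5 — holds.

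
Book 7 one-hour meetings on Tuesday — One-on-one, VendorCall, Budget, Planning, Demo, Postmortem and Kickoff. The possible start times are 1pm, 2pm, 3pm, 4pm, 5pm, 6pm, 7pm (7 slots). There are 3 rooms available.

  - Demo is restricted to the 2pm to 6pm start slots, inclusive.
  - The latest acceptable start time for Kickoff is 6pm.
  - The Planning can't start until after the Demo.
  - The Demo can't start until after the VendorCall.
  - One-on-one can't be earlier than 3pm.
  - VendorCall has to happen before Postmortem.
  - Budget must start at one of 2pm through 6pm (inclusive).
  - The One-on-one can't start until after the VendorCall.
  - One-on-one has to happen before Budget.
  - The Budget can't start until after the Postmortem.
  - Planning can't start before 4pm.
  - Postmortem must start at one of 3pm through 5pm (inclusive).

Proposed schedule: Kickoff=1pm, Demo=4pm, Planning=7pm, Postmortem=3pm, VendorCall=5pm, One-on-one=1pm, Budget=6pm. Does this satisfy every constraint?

The latest acceptable start time for Kickoff is 6pm — holds.
One-on-one has to happen before Budget — holds.
One-on-one can't be earlier than 3pm — violated.
The Demo can't start until after the VendorCall — violated.
Budget must start at one of 2pm through 6pm (inclusive) — holds.
The One-on-one can't start until after the VendorCall — violated.
VendorCall has to happen before Postmortem — violated.
The Budget can't start until after the Postmortem — holds.
There are 3 rooms available — holds.
Demo is restricted to the 2pm to 6pm start slots, inclusive — holds.
The Planning can't start until after the Demo — holds.
Planning can't start before 4pm — holds.
Postmortem must start at one of 3pm through 5pm (inclusive) — holds.

No — it violates: The One-on-one can't start until after the VendorCall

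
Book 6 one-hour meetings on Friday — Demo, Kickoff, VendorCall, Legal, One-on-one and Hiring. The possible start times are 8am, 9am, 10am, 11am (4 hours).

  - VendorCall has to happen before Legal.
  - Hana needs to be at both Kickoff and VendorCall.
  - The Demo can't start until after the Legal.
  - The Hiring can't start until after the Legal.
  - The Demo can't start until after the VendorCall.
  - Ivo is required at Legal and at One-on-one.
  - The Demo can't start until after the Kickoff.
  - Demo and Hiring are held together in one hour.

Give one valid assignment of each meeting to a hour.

Hiring -> 10am, VendorCall -> 8am, One-on-one -> 8am, Demo -> 10am, Kickoff -> 9am, Legal -> 9am

Checking: Legal(9am) before Hiring(10am); Legal(9am) before Demo(10am); VendorCall(8am) before Legal(9am); VendorCall(8am) before Demo(10am); Kickoff(9am) before Demo(10am); Kickoff(9am) != VendorCall(8am); Legal(9am) != One-on-one(8am); Demo = Hiring = 10am.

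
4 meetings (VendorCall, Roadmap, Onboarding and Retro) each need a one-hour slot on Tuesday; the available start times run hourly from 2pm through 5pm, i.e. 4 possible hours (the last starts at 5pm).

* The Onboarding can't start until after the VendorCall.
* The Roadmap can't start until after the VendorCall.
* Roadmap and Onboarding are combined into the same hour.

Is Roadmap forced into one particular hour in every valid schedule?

Roadmap can be 3pm (e.g. Retro -> 2pm, Roadmap -> 3pm, VendorCall -> 2pm, Onboarding -> 3pm) or 4pm (e.g. Roadmap -> 4pm; Retro -> 2pm; VendorCall -> 2pm; Onboarding -> 4pm).

No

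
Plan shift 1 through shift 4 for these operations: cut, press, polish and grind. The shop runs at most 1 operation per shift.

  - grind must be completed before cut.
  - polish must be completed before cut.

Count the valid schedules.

8

Splitting on cut: it can be shift 3 (2), shift 4 (6). Listing each branch's schedules as (press, polish, grind) by shift number:
cut=shift 3: (4,1,2) (4,2,1) — 2.
cut=shift 4: (1,2,3) (1,3,2) (2,1,3) (2,3,1) (3,1,2) (3,2,1) — 6.
Summing: 2 + 6 = 8.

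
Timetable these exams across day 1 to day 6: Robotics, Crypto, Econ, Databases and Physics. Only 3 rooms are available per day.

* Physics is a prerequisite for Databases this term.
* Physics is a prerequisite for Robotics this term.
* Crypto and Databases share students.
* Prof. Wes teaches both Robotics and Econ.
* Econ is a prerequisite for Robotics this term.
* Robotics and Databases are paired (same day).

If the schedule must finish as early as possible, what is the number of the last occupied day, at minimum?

day 2

The precedence chain requires at least 2 distinct days.
With at most 3 per day and 5 exams, at least 2 days are needed.
2 works (last occupied day: day 2): for example Databases in day 2, Econ in day 1, Robotics in day 2, Crypto in day 1, Physics in day 1.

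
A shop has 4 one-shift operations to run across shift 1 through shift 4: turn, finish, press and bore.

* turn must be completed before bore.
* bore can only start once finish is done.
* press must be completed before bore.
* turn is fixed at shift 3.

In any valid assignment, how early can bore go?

shift 4

Precedence pushes bore to at least shift 4.
bore at shift 4 is achievable: press -> shift 1, turn -> shift 3, bore -> shift 4, finish -> shift 1.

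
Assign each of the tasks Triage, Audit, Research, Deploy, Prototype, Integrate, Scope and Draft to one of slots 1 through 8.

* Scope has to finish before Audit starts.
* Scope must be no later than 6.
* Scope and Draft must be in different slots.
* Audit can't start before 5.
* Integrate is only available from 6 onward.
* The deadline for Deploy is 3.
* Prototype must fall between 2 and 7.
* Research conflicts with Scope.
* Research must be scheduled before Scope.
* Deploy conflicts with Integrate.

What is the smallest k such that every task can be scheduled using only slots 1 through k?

The precedence chain requires at least 3 distinct slots.
Integrate can't be placed before 6, so the schedule must run through at least slot 6.
6 works (last occupied slot: 6): for example Audit in 5; Research in 1; Prototype in 2; Integrate in 6; Draft in 1; Scope in 2; Deploy in 1; Triage in 1.

6 slots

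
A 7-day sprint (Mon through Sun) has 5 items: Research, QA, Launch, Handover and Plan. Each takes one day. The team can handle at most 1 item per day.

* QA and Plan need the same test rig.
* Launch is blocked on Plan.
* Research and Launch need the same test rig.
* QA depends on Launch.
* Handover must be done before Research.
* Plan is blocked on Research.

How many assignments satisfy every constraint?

Splitting on Research: it can be Tue (10), Wed (8), Thu (3). Listing each branch's schedules as (QA, Launch, Handover, Plan):
Research=Tue: (Fri,Thu,Mon,Wed) (Sat,Thu,Mon,Wed) (Sat,Fri,Mon,Wed) (Sat,Fri,Mon,Thu) (Sun,Thu,Mon,Wed) (Sun,Fri,Mon,Wed) (Sun,Fri,Mon,Thu) (Sun,Sat,Mon,Wed) (Sun,Sat,Mon,Thu) (Sun,Sat,Mon,Fri) — 10.
Research=Wed: (Sat,Fri,Mon,Thu) (Sat,Fri,Tue,Thu) (Sun,Fri,Mon,Thu) (Sun,Fri,Tue,Thu) (Sun,Sat,Mon,Thu) (Sun,Sat,Mon,Fri) (Sun,Sat,Tue,Thu) (Sun,Sat,Tue,Fri) — 8.
Research=Thu: (Sun,Sat,Mon,Fri) (Sun,Sat,Tue,Fri) (Sun,Sat,Wed,Fri) — 3.
Summing: 10 + 8 + 3 = 21.

21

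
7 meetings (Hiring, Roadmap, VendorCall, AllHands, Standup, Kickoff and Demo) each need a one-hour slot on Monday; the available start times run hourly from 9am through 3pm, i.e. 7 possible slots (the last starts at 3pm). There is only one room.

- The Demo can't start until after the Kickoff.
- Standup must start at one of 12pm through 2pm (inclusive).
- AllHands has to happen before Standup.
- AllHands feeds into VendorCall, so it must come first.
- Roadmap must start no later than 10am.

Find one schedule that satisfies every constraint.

Kickoff in 1pm, AllHands in 10am, VendorCall in 11am, Roadmap in 9am, Standup in 12pm, Hiring in 3pm, Demo in 2pm

Checking: Kickoff(1pm) before Demo(2pm); AllHands(10am) before Standup(12pm); AllHands(10am) before VendorCall(11am); Standup=12pm in [12pm,2pm]; Roadmap=9am in [9am,10am]; max 1 per slot (cap 1).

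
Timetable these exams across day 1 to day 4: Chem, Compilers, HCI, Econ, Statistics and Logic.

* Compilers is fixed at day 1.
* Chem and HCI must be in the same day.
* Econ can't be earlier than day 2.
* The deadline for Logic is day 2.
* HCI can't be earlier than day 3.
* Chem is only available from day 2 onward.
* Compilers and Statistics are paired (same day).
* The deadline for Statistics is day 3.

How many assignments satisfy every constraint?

Splitting on Chem: it can be day 3 (6), day 4 (6). Listing each branch's schedules as (Compilers, HCI, Econ, Statistics, Logic) by day number:
Chem=day 3: (1,3,2,1,1) (1,3,2,1,2) (1,3,3,1,1) (1,3,3,1,2) (1,3,4,1,1) (1,3,4,1,2) — 6.
Chem=day 4: (1,4,2,1,1) (1,4,2,1,2) (1,4,3,1,1) (1,4,3,1,2) (1,4,4,1,1) (1,4,4,1,2) — 6.
Summing: 6 + 6 = 12.

12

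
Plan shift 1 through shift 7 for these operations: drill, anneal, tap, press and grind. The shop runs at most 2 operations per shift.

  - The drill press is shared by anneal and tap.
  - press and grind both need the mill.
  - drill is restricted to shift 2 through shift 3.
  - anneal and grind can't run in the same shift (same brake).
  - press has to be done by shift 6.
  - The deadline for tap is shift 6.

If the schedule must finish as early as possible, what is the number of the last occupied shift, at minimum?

shift 3

With at most 2 per shift and 5 operations, at least 3 shifts are needed.
drill can't be placed before shift 2, so the schedule must run through at least shift 2.
3 works (last occupied shift: shift 3): for example anneal -> shift 1; press -> shift 1; grind -> shift 3; drill -> shift 2; tap -> shift 2.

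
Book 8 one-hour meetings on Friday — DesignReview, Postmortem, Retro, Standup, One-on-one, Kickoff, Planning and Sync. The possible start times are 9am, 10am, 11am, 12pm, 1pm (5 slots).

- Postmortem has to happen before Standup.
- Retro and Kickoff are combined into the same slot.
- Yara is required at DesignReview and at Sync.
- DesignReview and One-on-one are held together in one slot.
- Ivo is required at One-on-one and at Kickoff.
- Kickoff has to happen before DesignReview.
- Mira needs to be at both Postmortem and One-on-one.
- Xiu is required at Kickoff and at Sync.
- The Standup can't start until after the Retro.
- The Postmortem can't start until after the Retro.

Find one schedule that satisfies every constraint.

Standup in 11am, Retro in 9am, Sync in 10am, DesignReview in 11am, Planning in 9am, Postmortem in 10am, Kickoff in 9am, One-on-one in 11am

Checking: Retro(9am) before Postmortem(10am); Retro(9am) before Standup(11am); Kickoff(9am) before DesignReview(11am); Postmortem(10am) before Standup(11am); DesignReview(11am) != Sync(10am); Kickoff(9am) != Sync(10am); Postmortem(10am) != One-on-one(11am); One-on-one(11am) != Kickoff(9am); Retro = Kickoff = 9am; DesignReview = One-on-one = 11am.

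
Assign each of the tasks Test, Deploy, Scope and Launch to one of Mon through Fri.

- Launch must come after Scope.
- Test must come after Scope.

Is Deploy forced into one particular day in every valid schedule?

Deploy can be Mon (e.g. Launch -> Tue, Test -> Tue, Scope -> Mon, Deploy -> Mon) or Tue (e.g. Scope -> Mon, Deploy -> Tue, Launch -> Tue, Test -> Tue).

No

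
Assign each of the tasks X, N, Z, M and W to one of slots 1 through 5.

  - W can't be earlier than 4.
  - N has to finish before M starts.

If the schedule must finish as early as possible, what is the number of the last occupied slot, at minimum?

slot 4

The precedence chain requires at least 2 distinct slots.
W can't be placed before 4, so the schedule must run through at least slot 4.
4 works (last occupied slot: 4): for example N in 1, W in 4, M in 2, Z in 1, X in 1.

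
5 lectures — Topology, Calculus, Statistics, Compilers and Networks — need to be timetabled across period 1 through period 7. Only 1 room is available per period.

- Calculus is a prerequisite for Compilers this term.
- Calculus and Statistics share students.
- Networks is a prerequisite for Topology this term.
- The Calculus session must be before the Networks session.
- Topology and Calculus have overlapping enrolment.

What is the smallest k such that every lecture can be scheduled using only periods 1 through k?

The precedence chain requires at least 3 distinct periods.
With at most 1 per period and 5 lectures, at least 5 periods are needed.
5 works (last occupied period: period 5): for example Calculus=period 1, Compilers=period 4, Networks=period 2, Topology=period 3, Statistics=period 5.

5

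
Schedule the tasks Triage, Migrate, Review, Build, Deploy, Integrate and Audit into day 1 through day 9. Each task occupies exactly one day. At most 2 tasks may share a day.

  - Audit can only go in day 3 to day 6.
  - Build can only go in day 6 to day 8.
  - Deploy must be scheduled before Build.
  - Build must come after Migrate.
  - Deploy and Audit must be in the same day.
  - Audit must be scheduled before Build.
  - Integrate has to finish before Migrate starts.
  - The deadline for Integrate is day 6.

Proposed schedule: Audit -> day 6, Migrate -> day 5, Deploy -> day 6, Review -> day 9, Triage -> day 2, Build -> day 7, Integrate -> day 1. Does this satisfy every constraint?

Valid

Deploy must be scheduled before Build — holds.
Build must come after Migrate — holds.
At most 2 tasks may share a day — holds.
Integrate has to finish before Migrate starts — holds.
Audit must be scheduled before Build — holds.
Audit can only go in day 3 to day 6 — holds.
Deploy and Audit must be in the same day — holds.
The deadline for Integrate is day 6 — holds.
Build can only go in day 6 to day 8 — holds.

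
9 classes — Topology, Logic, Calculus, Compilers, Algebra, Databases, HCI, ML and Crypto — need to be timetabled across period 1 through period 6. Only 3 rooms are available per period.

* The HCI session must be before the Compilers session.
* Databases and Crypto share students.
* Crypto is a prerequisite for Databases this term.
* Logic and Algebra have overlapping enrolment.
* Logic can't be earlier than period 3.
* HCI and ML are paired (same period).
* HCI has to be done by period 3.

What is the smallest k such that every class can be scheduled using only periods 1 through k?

3

The precedence chain requires at least 2 distinct periods.
With at most 3 per period and 9 classes, at least 3 periods are needed.
Logic can't be placed before period 3, so the schedule must run through at least period 3.
3 works (last occupied period: period 3): for example Algebra -> period 2; Databases -> period 2; Logic -> period 3; Topology -> period 3; ML -> period 1; Calculus -> period 3; HCI -> period 1; Compilers -> period 2; Crypto -> period 1.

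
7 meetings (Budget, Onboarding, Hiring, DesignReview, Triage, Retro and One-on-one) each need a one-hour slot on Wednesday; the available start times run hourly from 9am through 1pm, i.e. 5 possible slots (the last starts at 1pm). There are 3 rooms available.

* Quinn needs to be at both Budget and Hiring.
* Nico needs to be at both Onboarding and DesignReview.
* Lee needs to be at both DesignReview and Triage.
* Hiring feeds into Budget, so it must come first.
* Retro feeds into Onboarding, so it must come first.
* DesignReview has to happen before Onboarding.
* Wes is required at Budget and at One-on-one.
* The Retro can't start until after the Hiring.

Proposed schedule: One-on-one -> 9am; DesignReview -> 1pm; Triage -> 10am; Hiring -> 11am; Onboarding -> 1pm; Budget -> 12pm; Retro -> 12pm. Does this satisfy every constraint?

Lee needs to be at both DesignReview and Triage — holds.
Wes is required at Budget and at One-on-one — holds.
Hiring feeds into Budget, so it must come first — holds.
Quinn needs to be at both Budget and Hiring — holds.
DesignReview has to happen before Onboarding — violated.
Nico needs to be at both Onboarding and DesignReview — violated.
The Retro can't start until after the Hiring — holds.
There are 3 rooms available — holds.
Retro feeds into Onboarding, so it must come first — holds.

No. Nico needs to be at both Onboarding and DesignReview is not satisfied.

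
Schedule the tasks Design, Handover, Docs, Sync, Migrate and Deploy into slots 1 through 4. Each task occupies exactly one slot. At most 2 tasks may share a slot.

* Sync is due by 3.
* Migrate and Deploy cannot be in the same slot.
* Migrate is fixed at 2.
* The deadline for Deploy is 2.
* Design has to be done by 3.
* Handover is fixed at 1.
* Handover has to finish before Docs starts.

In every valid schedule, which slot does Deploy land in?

Deploy's window is 1–2.
Migrate is fixed at 2, and Deploy can't share a slot with Migrate.
So Deploy must be 1.

1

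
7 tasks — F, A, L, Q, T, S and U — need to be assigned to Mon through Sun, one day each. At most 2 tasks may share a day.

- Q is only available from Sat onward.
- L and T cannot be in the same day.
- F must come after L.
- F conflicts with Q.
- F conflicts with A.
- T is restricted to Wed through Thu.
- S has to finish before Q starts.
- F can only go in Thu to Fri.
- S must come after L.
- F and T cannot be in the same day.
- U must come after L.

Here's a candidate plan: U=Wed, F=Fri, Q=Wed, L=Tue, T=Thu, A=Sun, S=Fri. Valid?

L and T cannot be in the same day — holds.
At most 2 tasks may share a day — holds.
U must come after L — holds.
F and T cannot be in the same day — holds.
F must come after L — holds.
T is restricted to Wed through Thu — holds.
Q is only available from Sat onward — violated.
F conflicts with A — holds.
S must come after L — holds.
S has to finish before Q starts — violated.
F can only go in Thu to Fri — holds.
F conflicts with Q — holds.

No — it violates: Q is only available from Sat onward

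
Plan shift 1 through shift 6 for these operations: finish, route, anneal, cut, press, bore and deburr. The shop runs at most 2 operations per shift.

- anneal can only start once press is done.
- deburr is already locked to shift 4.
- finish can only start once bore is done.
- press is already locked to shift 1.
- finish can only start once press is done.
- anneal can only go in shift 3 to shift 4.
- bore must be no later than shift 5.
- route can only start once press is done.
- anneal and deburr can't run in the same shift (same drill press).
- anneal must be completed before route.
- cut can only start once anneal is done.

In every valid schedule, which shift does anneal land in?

anneal's window is shift 3–shift 4.
deburr is fixed at shift 4, and anneal can't share a shift with deburr.
So anneal must be shift 3.

shift 3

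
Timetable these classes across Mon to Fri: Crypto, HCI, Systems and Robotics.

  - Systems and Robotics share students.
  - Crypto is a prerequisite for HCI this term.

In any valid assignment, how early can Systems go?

Mon

Systems at Mon is achievable: Crypto -> Mon, HCI -> Tue, Systems -> Mon, Robotics -> Tue.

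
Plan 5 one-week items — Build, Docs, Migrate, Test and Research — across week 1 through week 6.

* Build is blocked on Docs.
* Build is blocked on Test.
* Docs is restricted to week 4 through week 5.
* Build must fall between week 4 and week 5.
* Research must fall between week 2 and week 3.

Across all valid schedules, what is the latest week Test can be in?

week 4

Downstream work caps Test at week 4.
Test at week 4 is achievable: Research in week 2, Docs in week 4, Migrate in week 1, Build in week 5, Test in week 4.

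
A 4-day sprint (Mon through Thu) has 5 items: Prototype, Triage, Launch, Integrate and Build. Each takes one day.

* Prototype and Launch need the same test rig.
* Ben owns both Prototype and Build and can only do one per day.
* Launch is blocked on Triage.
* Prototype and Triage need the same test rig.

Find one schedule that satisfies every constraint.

Build=Mon, Prototype=Wed, Triage=Mon, Launch=Tue, Integrate=Mon

Checking: Triage(Mon) before Launch(Tue); Prototype(Wed) != Build(Mon); Prototype(Wed) != Triage(Mon); Prototype(Wed) != Launch(Tue).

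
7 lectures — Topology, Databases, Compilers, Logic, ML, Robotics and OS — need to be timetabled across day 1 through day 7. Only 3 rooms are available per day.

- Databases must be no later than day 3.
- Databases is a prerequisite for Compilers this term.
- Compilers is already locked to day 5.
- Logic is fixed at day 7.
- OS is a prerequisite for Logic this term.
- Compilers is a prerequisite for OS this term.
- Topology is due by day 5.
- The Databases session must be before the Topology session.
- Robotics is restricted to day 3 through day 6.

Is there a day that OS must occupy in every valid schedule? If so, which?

Compilers is fixed at day 5 and must come before OS, so OS is at least day 6.
Logic is fixed at day 7 and must come after OS, so OS is at most day 6.
So OS must be day 6.

day 6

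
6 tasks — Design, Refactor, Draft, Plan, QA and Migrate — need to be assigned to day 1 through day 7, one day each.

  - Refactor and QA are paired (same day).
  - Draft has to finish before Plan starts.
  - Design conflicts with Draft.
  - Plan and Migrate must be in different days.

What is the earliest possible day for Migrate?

day 1

Migrate at day 1 is achievable: Refactor -> day 1, Plan -> day 2, Draft -> day 1, QA -> day 1, Migrate -> day 1, Design -> day 2.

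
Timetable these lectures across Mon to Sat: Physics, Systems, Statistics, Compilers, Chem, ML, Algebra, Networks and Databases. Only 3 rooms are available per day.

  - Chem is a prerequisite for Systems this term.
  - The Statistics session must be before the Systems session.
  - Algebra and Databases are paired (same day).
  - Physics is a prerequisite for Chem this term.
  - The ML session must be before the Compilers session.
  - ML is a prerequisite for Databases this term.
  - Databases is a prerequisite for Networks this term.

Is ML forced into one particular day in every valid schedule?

ML can be Mon (e.g. Statistics -> Mon; Databases -> Tue; Networks -> Wed; Compilers -> Wed; Systems -> Wed; ML -> Mon; Physics -> Mon; Algebra -> Tue; Chem -> Tue) or Tue (e.g. Statistics=Mon, Compilers=Thu, Physics=Mon, Chem=Tue, ML=Tue, Networks=Thu, Systems=Wed, Algebra=Wed, Databases=Wed).

No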